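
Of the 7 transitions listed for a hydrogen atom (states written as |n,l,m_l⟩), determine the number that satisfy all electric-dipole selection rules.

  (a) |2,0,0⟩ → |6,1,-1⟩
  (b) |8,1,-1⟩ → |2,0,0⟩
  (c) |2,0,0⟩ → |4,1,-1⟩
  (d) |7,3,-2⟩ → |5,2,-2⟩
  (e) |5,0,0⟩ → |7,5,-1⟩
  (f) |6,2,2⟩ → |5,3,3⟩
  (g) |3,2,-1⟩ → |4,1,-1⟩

(a) allowed
(b) allowed
(c) allowed
(d) allowed
(e) forbidden — Δl = +5 (E1 requires Δl = ±1)
(f) allowed
(g) allowed
Total allowed: 6 of 7.

6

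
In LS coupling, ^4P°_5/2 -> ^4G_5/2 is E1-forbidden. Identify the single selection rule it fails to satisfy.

the ΔL = 0, ±1 rule

Initial level: S=3/2, L=1, J=5/2, parity odd. Final level: S=3/2, L=4, J=5/2, parity even.
Parity must change: odd → even — ✓.
ΔS = 0: S: 3/2 → 3/2 — ✓.
ΔL = 0, ±1 (not L=0↔0): L: 1 → 4, ΔL = +3 — ✗.
ΔJ = 0, ±1 (not J=0↔0): J: 5/2 → 5/2, ΔJ = +0 — ✓.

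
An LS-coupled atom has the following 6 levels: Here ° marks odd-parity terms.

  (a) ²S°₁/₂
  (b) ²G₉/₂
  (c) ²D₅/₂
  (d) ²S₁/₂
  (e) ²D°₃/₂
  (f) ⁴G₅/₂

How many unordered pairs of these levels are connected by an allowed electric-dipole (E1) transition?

1

(a)–(b): forbidden (ΔL, ΔJ).
(a)–(c): forbidden (ΔL, ΔJ).
(a)–(d): forbidden (ΔL).
(a)–(e): forbidden (parity, ΔL).
(a)–(f): forbidden (ΔS, ΔL, ΔJ).
(b)–(c): forbidden (parity, ΔL, ΔJ).
(b)–(d): forbidden (parity, ΔL, ΔJ).
(b)–(e): forbidden (ΔL, ΔJ).
(b)–(f): forbidden (parity, ΔS, ΔJ).
(c)–(d): forbidden (parity, ΔL, ΔJ).
(c)–(e): allowed.
(c)–(f): forbidden (parity, ΔS, ΔL).
(d)–(e): forbidden (ΔL).
(d)–(f): forbidden (parity, ΔS, ΔL, ΔJ).
(e)–(f): forbidden (ΔS, ΔL).
Allowed pairs: 1 of 15.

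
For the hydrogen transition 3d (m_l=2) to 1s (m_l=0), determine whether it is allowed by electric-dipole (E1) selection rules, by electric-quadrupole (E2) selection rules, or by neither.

Δl = 0 − 2 = -2; l_i + l_f = 2.
Δm_l = -2.
E1 (Δl = ±1, |Δm_l| ≤ 1): not satisfied.
E2 (Δl = 0,±2, l_i+l_f ≥ 2, |Δm_l| ≤ 2): satisfied.

E2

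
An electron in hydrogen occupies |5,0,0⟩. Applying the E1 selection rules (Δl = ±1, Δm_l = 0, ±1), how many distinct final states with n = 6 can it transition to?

3

E1 requires Δl = ±1, so l_f ∈ {-1, 1}; with 0 ≤ l_f ≤ n_f−1 = 5, the allowed l_f values are {1}.
For l_f = 1: m_f ∈ {m_i−1, m_i, m_i+1} ∩ [−1, 1] = {-1, 0, 1} → 3 states.
Total: 3.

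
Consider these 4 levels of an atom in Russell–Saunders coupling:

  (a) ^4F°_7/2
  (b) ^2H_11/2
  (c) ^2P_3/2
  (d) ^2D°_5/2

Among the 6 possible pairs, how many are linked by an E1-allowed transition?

(a)–(b): forbidden (ΔS, ΔL, ΔJ).
(a)–(c): forbidden (ΔS, ΔL, ΔJ).
(a)–(d): forbidden (parity, ΔS).
(b)–(c): forbidden (parity, ΔL, ΔJ).
(b)–(d): forbidden (ΔL, ΔJ).
(c)–(d): allowed.
Allowed pairs: 1 of 6.

1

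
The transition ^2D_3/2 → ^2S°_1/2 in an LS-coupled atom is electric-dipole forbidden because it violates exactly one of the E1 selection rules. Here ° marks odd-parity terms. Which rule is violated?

Reading off the term symbols: S 1/2→1/2, L 2→0, J 3/2→1/2, parity even→odd.
Parity must change: even → odd — passes.
ΔS = 0: S: 1/2 → 1/2 — passes.
ΔL = 0, ±1 (not L=0↔0): L: 2 → 0, ΔL = -2 — fails.
ΔJ = 0, ±1 (not J=0↔0): J: 3/2 → 1/2, ΔJ = -1 — passes.

the ΔL = 0, ±1 rule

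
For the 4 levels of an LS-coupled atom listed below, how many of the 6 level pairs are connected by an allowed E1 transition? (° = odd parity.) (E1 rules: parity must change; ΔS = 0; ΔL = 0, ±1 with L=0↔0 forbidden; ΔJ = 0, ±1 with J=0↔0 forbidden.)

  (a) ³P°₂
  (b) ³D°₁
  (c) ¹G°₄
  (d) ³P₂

(a)–(b): forbidden (parity).
(a)–(c): forbidden (parity, ΔS, ΔL, ΔJ).
(a)–(d): allowed.
(b)–(c): forbidden (parity, ΔS, ΔL, ΔJ).
(b)–(d): allowed.
(c)–(d): forbidden (ΔS, ΔL, ΔJ).
Allowed pairs: 2 of 6.

2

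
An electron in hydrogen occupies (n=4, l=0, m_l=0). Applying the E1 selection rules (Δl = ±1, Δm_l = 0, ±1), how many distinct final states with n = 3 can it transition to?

3

E1 requires Δl = ±1, so l_f ∈ {-1, 1}; with 0 ≤ l_f ≤ n_f−1 = 2, the allowed l_f values are {1}.
For l_f = 1: m_f ∈ {m_i−1, m_i, m_i+1} ∩ [−1, 1] = {-1, 0, 1} → 3 states.
Total: 3.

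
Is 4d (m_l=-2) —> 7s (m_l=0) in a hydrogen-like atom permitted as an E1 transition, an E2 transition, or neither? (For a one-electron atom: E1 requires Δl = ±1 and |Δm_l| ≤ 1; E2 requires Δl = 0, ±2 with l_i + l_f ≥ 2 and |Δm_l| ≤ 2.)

E2

Δl = 0 − 2 = -2; l_i + l_f = 2.
Δm_l = +2.
E1 (Δl = ±1, |Δm_l| ≤ 1): not satisfied.
E2 (Δl = 0,±2, l_i+l_f ≥ 2, |Δm_l| ≤ 2): satisfied.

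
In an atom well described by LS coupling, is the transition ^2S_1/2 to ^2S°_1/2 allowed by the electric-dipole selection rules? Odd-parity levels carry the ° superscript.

Reading off the term symbols: S 1/2→1/2, L 0→0, J 1/2→1/2, parity even→odd.
Parity must change: even → odd — ✓.
ΔS = 0: S: 1/2 → 1/2 — ✓.
ΔL = 0, ±1 (not L=0↔0): L: 0 → 0, ΔL = +0 — ✗.
ΔJ = 0, ±1 (not J=0↔0): J: 1/2 → 1/2, ΔJ = +0 — ✓.
Rule(s) violated: ΔL.

forbidden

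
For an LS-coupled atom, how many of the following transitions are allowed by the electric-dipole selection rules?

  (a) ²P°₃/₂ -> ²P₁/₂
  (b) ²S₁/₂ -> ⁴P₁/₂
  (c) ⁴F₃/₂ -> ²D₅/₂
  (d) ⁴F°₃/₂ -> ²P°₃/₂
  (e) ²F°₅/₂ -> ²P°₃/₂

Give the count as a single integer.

(a) allowed
(b) forbidden (parity, ΔS fail)
(c) forbidden (parity, ΔS fail)
(d) forbidden (parity, ΔS, ΔL fail)
(e) forbidden (parity, ΔL fail)
Total allowed: 1 of 5.

1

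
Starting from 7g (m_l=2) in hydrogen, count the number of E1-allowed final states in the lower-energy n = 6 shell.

E1 requires Δl = ±1, so l_f ∈ {3, 5}; with 0 ≤ l_f ≤ n_f−1 = 5, the allowed l_f values are {3, 5}.
For l_f = 3: m_f ∈ {m_i−1, m_i, m_i+1} ∩ [−3, 3] = {1, 2, 3} → 3 states.
For l_f = 5: m_f ∈ {m_i−1, m_i, m_i+1} ∩ [−5, 5] = {1, 2, 3} → 3 states.
Total: 6.

6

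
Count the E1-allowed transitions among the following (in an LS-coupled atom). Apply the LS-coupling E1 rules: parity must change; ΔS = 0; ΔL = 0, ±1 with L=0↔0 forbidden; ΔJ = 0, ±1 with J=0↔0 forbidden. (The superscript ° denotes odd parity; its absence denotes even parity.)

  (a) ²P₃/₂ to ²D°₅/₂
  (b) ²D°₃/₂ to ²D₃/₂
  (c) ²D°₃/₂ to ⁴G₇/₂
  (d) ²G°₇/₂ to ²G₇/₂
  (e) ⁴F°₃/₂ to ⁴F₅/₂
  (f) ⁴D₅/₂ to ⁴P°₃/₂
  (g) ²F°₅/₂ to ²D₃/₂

6

(a) allowed
(b) allowed
(c) forbidden (ΔS, ΔL, ΔJ fail)
(d) allowed
(e) allowed
(f) allowed
(g) allowed
Total allowed: 6 of 7.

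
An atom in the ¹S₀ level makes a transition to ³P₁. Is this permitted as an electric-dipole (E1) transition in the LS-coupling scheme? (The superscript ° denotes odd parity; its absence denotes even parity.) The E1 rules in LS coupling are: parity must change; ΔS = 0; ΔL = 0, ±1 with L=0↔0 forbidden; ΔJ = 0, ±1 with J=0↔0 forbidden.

Parity must change: even → even — violated.
ΔS = 0: S: 0 → 1 — violated.
ΔL = 0, ±1 (not L=0↔0): L: 0 → 1, ΔL = +1 — satisfied.
ΔJ = 0, ±1 (not J=0↔0): J: 0 → 1, ΔJ = +1 — satisfied.
Rule(s) violated: parity, ΔS.

forbidden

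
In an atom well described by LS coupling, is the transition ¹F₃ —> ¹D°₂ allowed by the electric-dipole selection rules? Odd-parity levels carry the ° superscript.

Parity must change: even → odd — ✓.
ΔS = 0: S: 0 → 0 — ✓.
ΔL = 0, ±1 (not L=0↔0): L: 3 → 2, ΔL = -1 — ✓.
ΔJ = 0, ±1 (not J=0↔0): J: 3 → 2, ΔJ = -1 — ✓.
All four E1 rules are satisfied.

allowed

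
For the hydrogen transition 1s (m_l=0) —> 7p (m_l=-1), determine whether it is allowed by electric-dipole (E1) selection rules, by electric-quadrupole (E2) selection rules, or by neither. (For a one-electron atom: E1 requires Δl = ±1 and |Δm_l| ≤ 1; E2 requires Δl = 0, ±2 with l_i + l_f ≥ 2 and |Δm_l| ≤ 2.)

Δl = 1 − 0 = +1; l_i + l_f = 1.
Δm_l = -1.
E1 (Δl = ±1, |Δm_l| ≤ 1): satisfied.
E2 (Δl = 0,±2, l_i+l_f ≥ 2, |Δm_l| ≤ 2): not satisfied.

E1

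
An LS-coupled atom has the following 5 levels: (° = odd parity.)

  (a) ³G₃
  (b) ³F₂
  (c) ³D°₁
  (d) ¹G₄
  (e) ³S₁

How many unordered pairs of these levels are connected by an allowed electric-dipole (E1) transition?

1

(a)–(b): forbidden (parity).
(a)–(c): forbidden (ΔL, ΔJ).
(a)–(d): forbidden (parity, ΔS).
(a)–(e): forbidden (parity, ΔL, ΔJ).
(b)–(c): allowed.
(b)–(d): forbidden (parity, ΔS, ΔJ).
(b)–(e): forbidden (parity, ΔL).
(c)–(d): forbidden (ΔS, ΔL, ΔJ).
(c)–(e): forbidden (ΔL).
(d)–(e): forbidden (parity, ΔS, ΔL, ΔJ).
Allowed pairs: 1 of 10.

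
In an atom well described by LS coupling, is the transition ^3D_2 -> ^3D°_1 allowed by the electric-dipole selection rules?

Initial level: S=1, L=2, J=2, parity even. Final level: S=1, L=2, J=1, parity odd.
ΔJ = 0, ±1 (not J=0↔0): J: 2 → 1, ΔJ = -1 — passes.
ΔL = 0, ±1 (not L=0↔0): L: 2 → 2, ΔL = +0 — passes.
Parity must change: even → odd — passes.
ΔS = 0: S: 1 → 1 — passes.
All four E1 rules are satisfied.

allowed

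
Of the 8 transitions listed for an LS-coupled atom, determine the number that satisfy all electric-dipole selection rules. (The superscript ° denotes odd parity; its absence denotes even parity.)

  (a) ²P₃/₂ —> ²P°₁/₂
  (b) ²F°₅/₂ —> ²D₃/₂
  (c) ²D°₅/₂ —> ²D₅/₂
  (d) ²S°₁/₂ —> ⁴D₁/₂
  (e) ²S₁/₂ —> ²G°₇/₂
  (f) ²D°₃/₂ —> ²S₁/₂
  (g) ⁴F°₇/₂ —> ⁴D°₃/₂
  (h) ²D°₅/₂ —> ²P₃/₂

(a) allowed
(b) allowed
(c) allowed
(d) forbidden (ΔS, ΔL fail)
(e) forbidden (ΔL, ΔJ fail)
(f) forbidden (ΔL fails)
(g) forbidden (parity, ΔJ fail)
(h) allowed
Total allowed: 4 of 8.

4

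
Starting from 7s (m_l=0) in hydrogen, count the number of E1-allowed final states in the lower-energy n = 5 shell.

E1 requires Δl = ±1, so l_f ∈ {-1, 1}; with 0 ≤ l_f ≤ n_f−1 = 4, the allowed l_f values are {1}.
For l_f = 1: m_f ∈ {m_i−1, m_i, m_i+1} ∩ [−1, 1] = {-1, 0, 1} → 3 states.
Total: 3.

3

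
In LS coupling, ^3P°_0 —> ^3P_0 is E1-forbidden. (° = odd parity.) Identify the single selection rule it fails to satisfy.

Initial level: S=1, L=1, J=0, parity odd. Final level: S=1, L=1, J=0, parity even.
ΔS = 0: S: 1 → 1 — ✓.
Parity must change: odd → even — ✓.
ΔL = 0, ±1 (not L=0↔0): L: 1 → 1, ΔL = +0 — ✓.
ΔJ = 0, ±1 (not J=0↔0): J: 0 → 0, ΔJ = +0 — ✗.

the J=0 ↔ J=0 exclusion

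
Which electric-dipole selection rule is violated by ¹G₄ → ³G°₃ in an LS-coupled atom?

the ΔS = 0 rule

Initial level: S=0, L=4, J=4, parity even. Final level: S=1, L=4, J=3, parity odd.
Parity must change: even → odd — ok.
ΔS = 0: S: 0 → 1 — fails.
ΔJ = 0, ±1 (not J=0↔0): J: 4 → 3, ΔJ = -1 — ok.
ΔL = 0, ±1 (not L=0↔0): L: 4 → 4, ΔL = +0 — ok.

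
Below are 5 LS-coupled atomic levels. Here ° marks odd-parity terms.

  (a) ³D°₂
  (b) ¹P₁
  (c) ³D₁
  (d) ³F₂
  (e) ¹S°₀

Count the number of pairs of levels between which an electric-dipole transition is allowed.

3

(a)–(b): forbidden (ΔS).
(a)–(c): allowed.
(a)–(d): allowed.
(a)–(e): forbidden (parity, ΔS, ΔL, ΔJ).
(b)–(c): forbidden (parity, ΔS).
(b)–(d): forbidden (parity, ΔS, ΔL).
(b)–(e): allowed.
(c)–(d): forbidden (parity).
(c)–(e): forbidden (ΔS, ΔL).
(d)–(e): forbidden (ΔS, ΔL, ΔJ).
Allowed pairs: 3 of 10.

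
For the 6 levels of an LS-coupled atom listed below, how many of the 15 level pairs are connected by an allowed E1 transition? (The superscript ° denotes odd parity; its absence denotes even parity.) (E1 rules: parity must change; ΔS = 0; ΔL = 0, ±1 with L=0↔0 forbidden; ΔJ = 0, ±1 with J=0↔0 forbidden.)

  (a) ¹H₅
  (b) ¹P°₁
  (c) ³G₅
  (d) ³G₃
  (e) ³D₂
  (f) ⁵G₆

(a)–(b): forbidden (ΔL, ΔJ).
(a)–(c): forbidden (parity, ΔS).
(a)–(d): forbidden (parity, ΔS, ΔJ).
(a)–(e): forbidden (parity, ΔS, ΔL, ΔJ).
(a)–(f): forbidden (parity, ΔS).
(b)–(c): forbidden (ΔS, ΔL, ΔJ).
(b)–(d): forbidden (ΔS, ΔL, ΔJ).
(b)–(e): forbidden (ΔS).
(b)–(f): forbidden (ΔS, ΔL, ΔJ).
(c)–(d): forbidden (parity, ΔJ).
(c)–(e): forbidden (parity, ΔL, ΔJ).
(c)–(f): forbidden (parity, ΔS).
(d)–(e): forbidden (parity, ΔL).
(d)–(f): forbidden (parity, ΔS, ΔJ).
(e)–(f): forbidden (parity, ΔS, ΔL, ΔJ).
Allowed pairs: 0 of 15.

0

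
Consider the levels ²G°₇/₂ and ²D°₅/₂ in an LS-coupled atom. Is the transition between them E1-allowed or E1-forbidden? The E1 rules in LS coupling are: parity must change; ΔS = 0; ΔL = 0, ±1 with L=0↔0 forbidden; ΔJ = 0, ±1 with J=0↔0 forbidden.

Initial level: S=1/2, L=4, J=7/2, parity odd. Final level: S=1/2, L=2, J=5/2, parity odd.
ΔJ = 0, ±1 (not J=0↔0): J: 7/2 → 5/2, ΔJ = -1 — ok.
ΔL = 0, ±1 (not L=0↔0): L: 4 → 2, ΔL = -2 — fails.
Parity must change: odd → odd — fails.
ΔS = 0: S: 1/2 → 1/2 — ok.
Rule(s) violated: parity, ΔL.

forbidden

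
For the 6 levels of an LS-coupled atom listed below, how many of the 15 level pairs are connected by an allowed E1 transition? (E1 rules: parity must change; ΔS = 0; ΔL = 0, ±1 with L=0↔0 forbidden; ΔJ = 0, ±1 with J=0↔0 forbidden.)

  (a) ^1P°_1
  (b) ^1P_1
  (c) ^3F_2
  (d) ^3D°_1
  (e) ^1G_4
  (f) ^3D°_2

(a)–(b): allowed.
(a)–(c): forbidden (ΔS, ΔL).
(a)–(d): forbidden (parity, ΔS).
(a)–(e): forbidden (ΔL, ΔJ).
(a)–(f): forbidden (parity, ΔS).
(b)–(c): forbidden (parity, ΔS, ΔL).
(b)–(d): forbidden (ΔS).
(b)–(e): forbidden (parity, ΔL, ΔJ).
(b)–(f): forbidden (ΔS).
(c)–(d): allowed.
(c)–(e): forbidden (parity, ΔS, ΔJ).
(c)–(f): allowed.
(d)–(e): forbidden (ΔS, ΔL, ΔJ).
(d)–(f): forbidden (parity).
(e)–(f): forbidden (ΔS, ΔL, ΔJ).
Allowed pairs: 3 of 15.

3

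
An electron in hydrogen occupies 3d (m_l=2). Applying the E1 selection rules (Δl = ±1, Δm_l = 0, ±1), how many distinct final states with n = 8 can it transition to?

E1 requires Δl = ±1, so l_f ∈ {1, 3}; with 0 ≤ l_f ≤ n_f−1 = 7, the allowed l_f values are {1, 3}.
For l_f = 1: m_f ∈ {m_i−1, m_i, m_i+1} ∩ [−1, 1] = {1} → 1 state.
For l_f = 3: m_f ∈ {m_i−1, m_i, m_i+1} ∩ [−3, 3] = {1, 2, 3} → 3 states.
Total: 4.

4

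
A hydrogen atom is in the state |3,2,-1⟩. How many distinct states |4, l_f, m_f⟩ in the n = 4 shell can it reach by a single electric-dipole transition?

5

E1 requires Δl = ±1, so l_f ∈ {1, 3}; with 0 ≤ l_f ≤ n_f−1 = 3, the allowed l_f values are {1, 3}.
For l_f = 1: m_f ∈ {m_i−1, m_i, m_i+1} ∩ [−1, 1] = {-1, 0} → 2 states.
For l_f = 3: m_f ∈ {m_i−1, m_i, m_i+1} ∩ [−3, 3] = {-2, -1, 0} → 3 states.
Total: 5.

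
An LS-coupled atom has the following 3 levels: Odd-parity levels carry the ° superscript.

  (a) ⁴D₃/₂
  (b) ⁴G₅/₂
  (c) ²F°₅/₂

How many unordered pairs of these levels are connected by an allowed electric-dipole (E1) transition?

(a)–(b): forbidden (parity, ΔL).
(a)–(c): forbidden (ΔS).
(b)–(c): forbidden (ΔS).
Allowed pairs: 0 of 3.

0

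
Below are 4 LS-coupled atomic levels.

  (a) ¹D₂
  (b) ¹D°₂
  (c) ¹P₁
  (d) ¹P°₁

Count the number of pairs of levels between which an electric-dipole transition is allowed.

(a)–(b): allowed.
(a)–(c): forbidden (parity).
(a)–(d): allowed.
(b)–(c): allowed.
(b)–(d): forbidden (parity).
(c)–(d): allowed.
Allowed pairs: 4 of 6.

4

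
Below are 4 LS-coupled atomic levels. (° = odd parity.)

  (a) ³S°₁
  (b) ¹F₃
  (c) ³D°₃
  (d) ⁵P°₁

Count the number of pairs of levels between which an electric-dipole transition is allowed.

(a)–(b): forbidden (ΔS, ΔL, ΔJ).
(a)–(c): forbidden (parity, ΔL, ΔJ).
(a)–(d): forbidden (parity, ΔS).
(b)–(c): forbidden (ΔS).
(b)–(d): forbidden (ΔS, ΔL, ΔJ).
(c)–(d): forbidden (parity, ΔS, ΔJ).
Allowed pairs: 0 of 6.

0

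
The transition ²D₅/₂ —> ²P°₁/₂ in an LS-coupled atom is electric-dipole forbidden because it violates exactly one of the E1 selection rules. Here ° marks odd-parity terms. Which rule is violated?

the ΔJ = 0, ±1 rule

Reading off the term symbols: S 1/2→1/2, L 2→1, J 5/2→1/2, parity even→odd.
Parity must change: even → odd — ok.
ΔS = 0: S: 1/2 → 1/2 — ok.
ΔL = 0, ±1 (not L=0↔0): L: 2 → 1, ΔL = -1 — ok.
ΔJ = 0, ±1 (not J=0↔0): J: 5/2 → 1/2, ΔJ = -2 — fails.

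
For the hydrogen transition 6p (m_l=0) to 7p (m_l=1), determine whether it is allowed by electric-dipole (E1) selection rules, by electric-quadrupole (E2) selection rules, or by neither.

Δl = 1 − 1 = +0; l_i + l_f = 2.
Δm_l = +1.
E1 (Δl = ±1, |Δm_l| ≤ 1): not satisfied.
E2 (Δl = 0,±2, l_i+l_f ≥ 2, |Δm_l| ≤ 2): satisfied.

E2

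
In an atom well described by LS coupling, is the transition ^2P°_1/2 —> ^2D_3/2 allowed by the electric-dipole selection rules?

allowed

Reading off the term symbols: S 1/2→1/2, L 1→2, J 1/2→3/2, parity odd→even.
Parity must change: odd → even — passes.
ΔS = 0: S: 1/2 → 1/2 — passes.
ΔL = 0, ±1 (not L=0↔0): L: 1 → 2, ΔL = +1 — passes.
ΔJ = 0, ±1 (not J=0↔0): J: 1/2 → 3/2, ΔJ = +1 — passes.
All four E1 rules are satisfied.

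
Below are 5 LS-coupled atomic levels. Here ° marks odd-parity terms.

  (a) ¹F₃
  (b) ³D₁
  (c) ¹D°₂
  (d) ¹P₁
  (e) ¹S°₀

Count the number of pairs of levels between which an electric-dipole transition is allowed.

3

(a)–(b): forbidden (parity, ΔS, ΔJ).
(a)–(c): allowed.
(a)–(d): forbidden (parity, ΔL, ΔJ).
(a)–(e): forbidden (ΔL, ΔJ).
(b)–(c): forbidden (ΔS).
(b)–(d): forbidden (parity, ΔS).
(b)–(e): forbidden (ΔS, ΔL).
(c)–(d): allowed.
(c)–(e): forbidden (parity, ΔL, ΔJ).
(d)–(e): allowed.
Allowed pairs: 3 of 10.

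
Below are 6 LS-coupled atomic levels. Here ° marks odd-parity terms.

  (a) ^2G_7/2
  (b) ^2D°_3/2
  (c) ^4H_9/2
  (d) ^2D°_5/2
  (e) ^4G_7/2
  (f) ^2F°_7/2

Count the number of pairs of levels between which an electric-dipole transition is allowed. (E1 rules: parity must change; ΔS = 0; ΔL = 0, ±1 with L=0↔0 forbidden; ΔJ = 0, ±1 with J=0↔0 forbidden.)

(a)–(b): forbidden (ΔL, ΔJ).
(a)–(c): forbidden (parity, ΔS).
(a)–(d): forbidden (ΔL).
(a)–(e): forbidden (parity, ΔS).
(a)–(f): allowed.
(b)–(c): forbidden (ΔS, ΔL, ΔJ).
(b)–(d): forbidden (parity).
(b)–(e): forbidden (ΔS, ΔL, ΔJ).
(b)–(f): forbidden (parity, ΔJ).
(c)–(d): forbidden (ΔS, ΔL, ΔJ).
(c)–(e): forbidden (parity).
(c)–(f): forbidden (ΔS, ΔL).
(d)–(e): forbidden (ΔS, ΔL).
(d)–(f): forbidden (parity).
(e)–(f): forbidden (ΔS).
Allowed pairs: 1 of 15.

1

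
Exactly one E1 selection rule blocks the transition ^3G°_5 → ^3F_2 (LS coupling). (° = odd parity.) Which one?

the ΔJ = 0, ±1 rule

Reading off the term symbols: S 1→1, L 4→3, J 5→2, parity odd→even.
Parity must change: odd → even — ✓.
ΔS = 0: S: 1 → 1 — ✓.
ΔL = 0, ±1 (not L=0↔0): L: 4 → 3, ΔL = -1 — ✓.
ΔJ = 0, ±1 (not J=0↔0): J: 5 → 2, ΔJ = -3 — ✗.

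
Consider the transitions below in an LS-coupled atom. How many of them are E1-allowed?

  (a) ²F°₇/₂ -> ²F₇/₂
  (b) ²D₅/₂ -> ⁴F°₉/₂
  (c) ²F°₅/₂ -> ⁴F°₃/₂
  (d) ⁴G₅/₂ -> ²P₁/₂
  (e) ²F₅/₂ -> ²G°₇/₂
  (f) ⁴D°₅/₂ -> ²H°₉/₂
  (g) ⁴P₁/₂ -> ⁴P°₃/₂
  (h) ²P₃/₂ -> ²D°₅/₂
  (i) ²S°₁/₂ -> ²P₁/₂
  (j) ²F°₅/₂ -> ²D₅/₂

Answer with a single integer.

6

(a) allowed
(b) forbidden (ΔS, ΔJ fail)
(c) forbidden (parity, ΔS fail)
(d) forbidden (parity, ΔS, ΔL, ΔJ fail)
(e) allowed
(f) forbidden (parity, ΔS, ΔL, ΔJ fail)
(g) allowed
(h) allowed
(i) allowed
(j) allowed
Total allowed: 6 of 10.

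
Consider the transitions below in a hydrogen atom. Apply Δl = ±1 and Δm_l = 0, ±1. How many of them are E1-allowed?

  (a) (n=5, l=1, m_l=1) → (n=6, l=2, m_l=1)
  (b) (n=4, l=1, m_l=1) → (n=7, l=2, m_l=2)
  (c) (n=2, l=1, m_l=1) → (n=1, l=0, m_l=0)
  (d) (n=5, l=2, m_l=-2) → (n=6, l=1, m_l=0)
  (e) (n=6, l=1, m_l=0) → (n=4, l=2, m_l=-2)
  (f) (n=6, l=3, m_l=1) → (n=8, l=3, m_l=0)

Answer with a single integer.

(a) allowed
(b) allowed
(c) allowed
(d) forbidden — Δm_l = +2 (E1 requires Δm_l = 0, ±1)
(e) forbidden — Δm_l = -2 (E1 requires Δm_l = 0, ±1)
(f) forbidden — Δl = +0 (E1 requires Δl = ±1)
Total allowed: 3 of 6.

3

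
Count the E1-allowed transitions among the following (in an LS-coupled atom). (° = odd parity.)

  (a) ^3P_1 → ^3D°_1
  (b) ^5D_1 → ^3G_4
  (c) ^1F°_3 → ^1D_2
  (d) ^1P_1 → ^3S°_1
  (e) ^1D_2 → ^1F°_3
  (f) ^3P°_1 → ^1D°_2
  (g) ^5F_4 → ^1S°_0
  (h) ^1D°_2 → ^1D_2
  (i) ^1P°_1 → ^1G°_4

4

(a) allowed
(b) forbidden (parity, ΔS, ΔL, ΔJ fail)
(c) allowed
(d) forbidden (ΔS fails)
(e) allowed
(f) forbidden (parity, ΔS fail)
(g) forbidden (ΔS, ΔL, ΔJ fail)
(h) allowed
(i) forbidden (parity, ΔL, ΔJ fail)
Total allowed: 4 of 9.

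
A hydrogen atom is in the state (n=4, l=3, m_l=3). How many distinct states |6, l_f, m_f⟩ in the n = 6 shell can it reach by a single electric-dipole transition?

4

E1 requires Δl = ±1, so l_f ∈ {2, 4}; with 0 ≤ l_f ≤ n_f−1 = 5, the allowed l_f values are {2, 4}.
For l_f = 2: m_f ∈ {m_i−1, m_i, m_i+1} ∩ [−2, 2] = {2} → 1 state.
For l_f = 4: m_f ∈ {m_i−1, m_i, m_i+1} ∩ [−4, 4] = {2, 3, 4} → 3 states.
Total: 4.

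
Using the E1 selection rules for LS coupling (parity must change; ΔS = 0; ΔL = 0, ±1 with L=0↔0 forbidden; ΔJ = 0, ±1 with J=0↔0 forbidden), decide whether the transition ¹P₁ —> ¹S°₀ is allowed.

allowed

Initial level: S=0, L=1, J=1, parity even. Final level: S=0, L=0, J=0, parity odd.
ΔL = 0, ±1 (not L=0↔0): L: 1 → 0, ΔL = -1 — satisfied.
ΔS = 0: S: 0 → 0 — satisfied.
Parity must change: even → odd — satisfied.
ΔJ = 0, ±1 (not J=0↔0): J: 1 → 0, ΔJ = -1 — satisfied.
All four E1 rules are satisfied.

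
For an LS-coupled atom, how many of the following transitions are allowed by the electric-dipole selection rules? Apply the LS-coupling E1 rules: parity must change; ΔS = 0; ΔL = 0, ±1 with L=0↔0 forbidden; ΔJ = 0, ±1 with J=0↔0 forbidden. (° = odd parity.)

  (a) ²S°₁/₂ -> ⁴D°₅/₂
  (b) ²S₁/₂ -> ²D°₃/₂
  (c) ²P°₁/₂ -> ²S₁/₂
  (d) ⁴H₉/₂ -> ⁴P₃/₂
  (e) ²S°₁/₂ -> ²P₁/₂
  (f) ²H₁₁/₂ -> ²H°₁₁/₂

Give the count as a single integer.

3

(a) forbidden (parity, ΔS, ΔL, ΔJ fail)
(b) forbidden (ΔL fails)
(c) allowed
(d) forbidden (parity, ΔL, ΔJ fail)
(e) allowed
(f) allowed
Total allowed: 3 of 6.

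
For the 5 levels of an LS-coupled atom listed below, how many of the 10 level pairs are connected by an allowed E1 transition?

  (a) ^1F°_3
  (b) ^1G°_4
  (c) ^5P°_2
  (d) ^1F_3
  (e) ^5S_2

3

(a)–(b): forbidden (parity).
(a)–(c): forbidden (parity, ΔS, ΔL).
(a)–(d): allowed.
(a)–(e): forbidden (ΔS, ΔL).
(b)–(c): forbidden (parity, ΔS, ΔL, ΔJ).
(b)–(d): allowed.
(b)–(e): forbidden (ΔS, ΔL, ΔJ).
(c)–(d): forbidden (ΔS, ΔL).
(c)–(e): allowed.
(d)–(e): forbidden (parity, ΔS, ΔL).
Allowed pairs: 3 of 10.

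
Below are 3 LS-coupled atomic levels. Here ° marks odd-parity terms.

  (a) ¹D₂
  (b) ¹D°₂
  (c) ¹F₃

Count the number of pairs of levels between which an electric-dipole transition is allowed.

2

(a)–(b): allowed.
(a)–(c): forbidden (parity).
(b)–(c): allowed.
Allowed pairs: 2 of 3.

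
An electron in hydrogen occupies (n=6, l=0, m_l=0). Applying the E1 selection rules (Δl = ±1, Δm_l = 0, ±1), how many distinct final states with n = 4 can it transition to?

3

E1 requires Δl = ±1, so l_f ∈ {-1, 1}; with 0 ≤ l_f ≤ n_f−1 = 3, the allowed l_f values are {1}.
For l_f = 1: m_f ∈ {m_i−1, m_i, m_i+1} ∩ [−1, 1] = {-1, 0, 1} → 3 states.
Total: 3.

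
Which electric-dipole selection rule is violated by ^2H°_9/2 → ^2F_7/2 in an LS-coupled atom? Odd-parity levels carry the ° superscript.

the ΔL = 0, ±1 rule

Reading off the term symbols: S 1/2→1/2, L 5→3, J 9/2→7/2, parity odd→even.
Parity must change: odd → even — passes.
ΔS = 0: S: 1/2 → 1/2 — passes.
ΔL = 0, ±1 (not L=0↔0): L: 5 → 3, ΔL = -2 — fails.
ΔJ = 0, ±1 (not J=0↔0): J: 9/2 → 7/2, ΔJ = -1 — passes.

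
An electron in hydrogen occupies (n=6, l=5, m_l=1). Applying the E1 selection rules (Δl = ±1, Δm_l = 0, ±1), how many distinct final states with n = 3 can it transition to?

E1 requires l_f ∈ {4, 6}, but neither lies in [0, 2], so no final state is reachable.
Total: 0.

0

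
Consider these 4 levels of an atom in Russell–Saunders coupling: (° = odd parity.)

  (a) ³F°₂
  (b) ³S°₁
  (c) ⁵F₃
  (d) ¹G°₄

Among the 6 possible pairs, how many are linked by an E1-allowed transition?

(a)–(b): forbidden (parity, ΔL).
(a)–(c): forbidden (ΔS).
(a)–(d): forbidden (parity, ΔS, ΔJ).
(b)–(c): forbidden (ΔS, ΔL, ΔJ).
(b)–(d): forbidden (parity, ΔS, ΔL, ΔJ).
(c)–(d): forbidden (ΔS).
Allowed pairs: 0 of 6.

0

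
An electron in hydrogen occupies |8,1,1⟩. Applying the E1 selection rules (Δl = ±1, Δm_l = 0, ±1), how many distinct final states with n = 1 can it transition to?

E1 requires Δl = ±1, so l_f ∈ {0, 2}; with 0 ≤ l_f ≤ n_f−1 = 0, the allowed l_f values are {0}.
For l_f = 0: m_f ∈ {m_i−1, m_i, m_i+1} ∩ [−0, 0] = {0} → 1 state.
Total: 1.

1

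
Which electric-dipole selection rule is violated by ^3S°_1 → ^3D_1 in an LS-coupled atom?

the ΔL = 0, ±1 rule

Reading off the term symbols: S 1→1, L 0→2, J 1→1, parity odd→even.
ΔS = 0: S: 1 → 1 — satisfied.
ΔJ = 0, ±1 (not J=0↔0): J: 1 → 1, ΔJ = +0 — satisfied.
Parity must change: odd → even — satisfied.
ΔL = 0, ±1 (not L=0↔0): L: 0 → 2, ΔL = +2 — violated.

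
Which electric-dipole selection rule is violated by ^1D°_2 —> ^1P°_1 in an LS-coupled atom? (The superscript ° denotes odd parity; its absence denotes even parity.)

parity

Parity must change: odd → odd — fails.
ΔS = 0: S: 0 → 0 — ok.
ΔL = 0, ±1 (not L=0↔0): L: 2 → 1, ΔL = -1 — ok.
ΔJ = 0, ±1 (not J=0↔0): J: 2 → 1, ΔJ = -1 — ok.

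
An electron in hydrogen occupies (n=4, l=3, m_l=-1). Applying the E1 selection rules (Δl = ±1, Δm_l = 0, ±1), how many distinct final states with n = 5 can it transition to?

6

E1 requires Δl = ±1, so l_f ∈ {2, 4}; with 0 ≤ l_f ≤ n_f−1 = 4, the allowed l_f values are {2, 4}.
For l_f = 2: m_f ∈ {m_i−1, m_i, m_i+1} ∩ [−2, 2] = {-2, -1, 0} → 3 states.
For l_f = 4: m_f ∈ {m_i−1, m_i, m_i+1} ∩ [−4, 4] = {-2, -1, 0} → 3 states.
Total: 6.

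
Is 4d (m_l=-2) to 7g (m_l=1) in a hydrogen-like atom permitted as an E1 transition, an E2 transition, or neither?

Δl = 4 − 2 = +2; l_i + l_f = 6.
Δm_l = +3.
E1 (Δl = ±1, |Δm_l| ≤ 1): not satisfied.
E2 (Δl = 0,±2, l_i+l_f ≥ 2, |Δm_l| ≤ 2): not satisfied.

neither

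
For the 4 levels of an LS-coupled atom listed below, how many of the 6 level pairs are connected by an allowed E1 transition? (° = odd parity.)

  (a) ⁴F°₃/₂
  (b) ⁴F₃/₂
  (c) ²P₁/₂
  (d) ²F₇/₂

(a)–(b): allowed.
(a)–(c): forbidden (ΔS, ΔL).
(a)–(d): forbidden (ΔS, ΔJ).
(b)–(c): forbidden (parity, ΔS, ΔL).
(b)–(d): forbidden (parity, ΔS, ΔJ).
(c)–(d): forbidden (parity, ΔL, ΔJ).
Allowed pairs: 1 of 6.

1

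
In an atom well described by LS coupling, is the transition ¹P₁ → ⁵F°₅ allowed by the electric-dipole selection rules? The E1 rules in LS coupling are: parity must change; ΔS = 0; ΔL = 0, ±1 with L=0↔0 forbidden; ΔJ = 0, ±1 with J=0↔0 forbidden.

forbidden

Reading off the term symbols: S 0→2, L 1→3, J 1→5, parity even→odd.
ΔL = 0, ±1 (not L=0↔0): L: 1 → 3, ΔL = +2 — ✗.
ΔS = 0: S: 0 → 2 — ✗.
Parity must change: even → odd — ✓.
ΔJ = 0, ±1 (not J=0↔0): J: 1 → 5, ΔJ = +4 — ✗.
Rule(s) violated: ΔS, ΔL, ΔJ.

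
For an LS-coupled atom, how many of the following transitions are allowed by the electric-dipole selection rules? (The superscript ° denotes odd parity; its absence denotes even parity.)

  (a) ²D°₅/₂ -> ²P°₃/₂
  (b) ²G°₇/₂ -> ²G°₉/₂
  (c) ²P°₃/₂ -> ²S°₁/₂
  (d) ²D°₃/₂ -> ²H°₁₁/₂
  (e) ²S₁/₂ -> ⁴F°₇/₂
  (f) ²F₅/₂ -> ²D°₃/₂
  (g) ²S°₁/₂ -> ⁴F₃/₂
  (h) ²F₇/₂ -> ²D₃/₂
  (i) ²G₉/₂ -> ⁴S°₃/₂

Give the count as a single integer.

(a) forbidden (parity fails)
(b) forbidden (parity fails)
(c) forbidden (parity fails)
(d) forbidden (parity, ΔL, ΔJ fail)
(e) forbidden (ΔS, ΔL, ΔJ fail)
(f) allowed
(g) forbidden (ΔS, ΔL fail)
(h) forbidden (parity, ΔJ fail)
(i) forbidden (ΔS, ΔL, ΔJ fail)
Total allowed: 1 of 9.

1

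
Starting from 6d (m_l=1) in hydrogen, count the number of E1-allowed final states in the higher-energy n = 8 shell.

5

E1 requires Δl = ±1, so l_f ∈ {1, 3}; with 0 ≤ l_f ≤ n_f−1 = 7, the allowed l_f values are {1, 3}.
For l_f = 1: m_f ∈ {m_i−1, m_i, m_i+1} ∩ [−1, 1] = {0, 1} → 2 states.
For l_f = 3: m_f ∈ {m_i−1, m_i, m_i+1} ∩ [−3, 3] = {0, 1, 2} → 3 states.
Total: 5.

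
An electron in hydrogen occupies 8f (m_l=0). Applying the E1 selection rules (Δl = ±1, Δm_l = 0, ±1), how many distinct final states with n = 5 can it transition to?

E1 requires Δl = ±1, so l_f ∈ {2, 4}; with 0 ≤ l_f ≤ n_f−1 = 4, the allowed l_f values are {2, 4}.
For l_f = 2: m_f ∈ {m_i−1, m_i, m_i+1} ∩ [−2, 2] = {-1, 0, 1} → 3 states.
For l_f = 4: m_f ∈ {m_i−1, m_i, m_i+1} ∩ [−4, 4] = {-1, 0, 1} → 3 states.
Total: 6.

6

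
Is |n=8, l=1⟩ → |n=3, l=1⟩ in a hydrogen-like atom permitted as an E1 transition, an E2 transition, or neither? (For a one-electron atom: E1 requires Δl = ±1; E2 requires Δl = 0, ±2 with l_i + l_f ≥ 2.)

Δl = 1 − 1 = +0; l_i + l_f = 2.
E1 (Δl = ±1): not satisfied.
E2 (Δl = 0,±2, l_i+l_f ≥ 2): satisfied.

E2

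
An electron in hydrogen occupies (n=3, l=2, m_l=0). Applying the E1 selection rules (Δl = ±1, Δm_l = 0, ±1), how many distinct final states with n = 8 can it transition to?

6

E1 requires Δl = ±1, so l_f ∈ {1, 3}; with 0 ≤ l_f ≤ n_f−1 = 7, the allowed l_f values are {1, 3}.
For l_f = 1: m_f ∈ {m_i−1, m_i, m_i+1} ∩ [−1, 1] = {-1, 0, 1} → 3 states.
For l_f = 3: m_f ∈ {m_i−1, m_i, m_i+1} ∩ [−3, 3] = {-1, 0, 1} → 3 states.
Total: 6.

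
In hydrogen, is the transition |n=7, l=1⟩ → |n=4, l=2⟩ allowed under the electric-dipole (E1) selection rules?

Initial l = 1, final l = 2, so Δl = +1. E1 requires Δl = ±1: ✓.
All E1 selection rules are satisfied.

allowed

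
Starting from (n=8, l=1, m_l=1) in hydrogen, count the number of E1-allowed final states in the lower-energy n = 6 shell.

4

E1 requires Δl = ±1, so l_f ∈ {0, 2}; with 0 ≤ l_f ≤ n_f−1 = 5, the allowed l_f values are {0, 2}.
For l_f = 0: m_f ∈ {m_i−1, m_i, m_i+1} ∩ [−0, 0] = {0} → 1 state.
For l_f = 2: m_f ∈ {m_i−1, m_i, m_i+1} ∩ [−2, 2] = {0, 1, 2} → 3 states.
Total: 4.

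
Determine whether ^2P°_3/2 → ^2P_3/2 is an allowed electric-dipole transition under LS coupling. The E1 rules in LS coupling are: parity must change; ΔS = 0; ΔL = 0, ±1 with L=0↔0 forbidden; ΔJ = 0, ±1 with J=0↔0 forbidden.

Reading off the term symbols: S 1/2→1/2, L 1→1, J 3/2→3/2, parity odd→even.
Parity must change: odd → even — satisfied.
ΔS = 0: S: 1/2 → 1/2 — satisfied.
ΔL = 0, ±1 (not L=0↔0): L: 1 → 1, ΔL = +0 — satisfied.
ΔJ = 0, ±1 (not J=0↔0): J: 3/2 → 3/2, ΔJ = +0 — satisfied.
All four E1 rules are satisfied.

allowed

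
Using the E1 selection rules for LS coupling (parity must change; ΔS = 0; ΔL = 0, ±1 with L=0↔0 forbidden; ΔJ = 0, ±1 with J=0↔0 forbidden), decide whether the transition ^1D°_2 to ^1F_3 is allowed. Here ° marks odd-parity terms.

allowed

Reading off the term symbols: S 0→0, L 2→3, J 2→3, parity odd→even.
ΔL = 0, ±1 (not L=0↔0): L: 2 → 3, ΔL = +1 — ✓.
ΔJ = 0, ±1 (not J=0↔0): J: 2 → 3, ΔJ = +1 — ✓.
Parity must change: odd → even — ✓.
ΔS = 0: S: 0 → 0 — ✓.
All four E1 rules are satisfied.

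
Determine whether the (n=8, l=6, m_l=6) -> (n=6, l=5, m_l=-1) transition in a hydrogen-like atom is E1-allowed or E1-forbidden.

Initial l = 6, final l = 5, so Δl = -1. E1 requires Δl = ±1: ok.
m_l: 6 → -1 (Δm_l = -7). |Δm_l| ≤ 1 fails.
The transition is electric-dipole forbidden.

forbidden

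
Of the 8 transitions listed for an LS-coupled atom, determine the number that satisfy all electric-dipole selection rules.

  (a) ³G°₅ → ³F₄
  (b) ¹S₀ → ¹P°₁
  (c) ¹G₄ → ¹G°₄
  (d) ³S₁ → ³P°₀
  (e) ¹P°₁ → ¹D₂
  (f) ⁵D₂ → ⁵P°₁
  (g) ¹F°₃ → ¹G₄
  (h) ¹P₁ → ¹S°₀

8

(a) allowed
(b) allowed
(c) allowed
(d) allowed
(e) allowed
(f) allowed
(g) allowed
(h) allowed
Total allowed: 8 of 8.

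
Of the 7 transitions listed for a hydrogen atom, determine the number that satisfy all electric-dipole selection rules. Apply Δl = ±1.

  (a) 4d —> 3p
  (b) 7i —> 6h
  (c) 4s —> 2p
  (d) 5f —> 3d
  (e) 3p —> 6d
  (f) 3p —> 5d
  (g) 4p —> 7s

7

(a) allowed
(b) allowed
(c) allowed
(d) allowed
(e) allowed
(f) allowed
(g) allowed
Total allowed: 7 of 7.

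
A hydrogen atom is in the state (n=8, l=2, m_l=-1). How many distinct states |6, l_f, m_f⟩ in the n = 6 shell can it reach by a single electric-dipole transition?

5

E1 requires Δl = ±1, so l_f ∈ {1, 3}; with 0 ≤ l_f ≤ n_f−1 = 5, the allowed l_f values are {1, 3}.
For l_f = 1: m_f ∈ {m_i−1, m_i, m_i+1} ∩ [−1, 1] = {-1, 0} → 2 states.
For l_f = 3: m_f ∈ {m_i−1, m_i, m_i+1} ∩ [−3, 3] = {-2, -1, 0} → 3 states.
Total: 5.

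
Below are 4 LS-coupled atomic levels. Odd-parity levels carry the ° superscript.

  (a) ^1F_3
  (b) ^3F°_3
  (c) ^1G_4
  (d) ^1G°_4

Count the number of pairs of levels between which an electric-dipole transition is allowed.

(a)–(b): forbidden (ΔS).
(a)–(c): forbidden (parity).
(a)–(d): allowed.
(b)–(c): forbidden (ΔS).
(b)–(d): forbidden (parity, ΔS).
(c)–(d): allowed.
Allowed pairs: 2 of 6.

2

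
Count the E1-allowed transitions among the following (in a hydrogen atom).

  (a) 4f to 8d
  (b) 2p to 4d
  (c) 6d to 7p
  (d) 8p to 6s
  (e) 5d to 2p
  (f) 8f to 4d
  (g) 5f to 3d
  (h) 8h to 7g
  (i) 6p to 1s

9

(a) allowed
(b) allowed
(c) allowed
(d) allowed
(e) allowed
(f) allowed
(g) allowed
(h) allowed
(i) allowed
Total allowed: 9 of 9.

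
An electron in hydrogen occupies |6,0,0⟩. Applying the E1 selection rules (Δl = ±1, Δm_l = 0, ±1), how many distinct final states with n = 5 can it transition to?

3

E1 requires Δl = ±1, so l_f ∈ {-1, 1}; with 0 ≤ l_f ≤ n_f−1 = 4, the allowed l_f values are {1}.
For l_f = 1: m_f ∈ {m_i−1, m_i, m_i+1} ∩ [−1, 1] = {-1, 0, 1} → 3 states.
Total: 3.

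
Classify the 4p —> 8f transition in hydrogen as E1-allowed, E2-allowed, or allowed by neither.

E2

Δl = 3 − 1 = +2; l_i + l_f = 4.
E1 (Δl = ±1): not satisfied.
E2 (Δl = 0,±2, l_i+l_f ≥ 2): satisfied.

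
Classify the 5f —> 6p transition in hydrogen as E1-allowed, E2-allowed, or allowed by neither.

Δl = 1 − 3 = -2; l_i + l_f = 4.
E1 (Δl = ±1): not satisfied.
E2 (Δl = 0,±2, l_i+l_f ≥ 2): satisfied.

E2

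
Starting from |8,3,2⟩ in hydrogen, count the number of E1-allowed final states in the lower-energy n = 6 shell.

5

E1 requires Δl = ±1, so l_f ∈ {2, 4}; with 0 ≤ l_f ≤ n_f−1 = 5, the allowed l_f values are {2, 4}.
For l_f = 2: m_f ∈ {m_i−1, m_i, m_i+1} ∩ [−2, 2] = {1, 2} → 2 states.
For l_f = 4: m_f ∈ {m_i−1, m_i, m_i+1} ∩ [−4, 4] = {1, 2, 3} → 3 states.
Total: 5.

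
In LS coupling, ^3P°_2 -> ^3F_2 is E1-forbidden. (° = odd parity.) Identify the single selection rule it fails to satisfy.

the ΔL = 0, ±1 rule

Initial level: S=1, L=1, J=2, parity odd. Final level: S=1, L=3, J=2, parity even.
ΔJ = 0, ±1 (not J=0↔0): J: 2 → 2, ΔJ = +0 — satisfied.
ΔL = 0, ±1 (not L=0↔0): L: 1 → 3, ΔL = +2 — violated.
Parity must change: odd → even — satisfied.
ΔS = 0: S: 1 → 1 — satisfied.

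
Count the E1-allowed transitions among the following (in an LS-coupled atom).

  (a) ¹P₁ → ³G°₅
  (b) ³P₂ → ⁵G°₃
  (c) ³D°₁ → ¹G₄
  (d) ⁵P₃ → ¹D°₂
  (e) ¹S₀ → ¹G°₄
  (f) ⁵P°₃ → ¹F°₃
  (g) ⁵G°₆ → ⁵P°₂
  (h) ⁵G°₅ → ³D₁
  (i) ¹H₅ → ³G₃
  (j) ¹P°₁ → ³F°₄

0

(a) forbidden (ΔS, ΔL, ΔJ fail)
(b) forbidden (ΔS, ΔL fail)
(c) forbidden (ΔS, ΔL, ΔJ fail)
(d) forbidden (ΔS fails)
(e) forbidden (ΔL, ΔJ fail)
(f) forbidden (parity, ΔS, ΔL fail)
(g) forbidden (parity, ΔL, ΔJ fail)
(h) forbidden (ΔS, ΔL, ΔJ fail)
(i) forbidden (parity, ΔS, ΔJ fail)
(j) forbidden (parity, ΔS, ΔL, ΔJ fail)
Total allowed: 0 of 10.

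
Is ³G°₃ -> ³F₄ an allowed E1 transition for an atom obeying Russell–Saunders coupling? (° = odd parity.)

allowed

Reading off the term symbols: S 1→1, L 4→3, J 3→4, parity odd→even.
ΔL = 0, ±1 (not L=0↔0): L: 4 → 3, ΔL = -1 — ✓.
ΔS = 0: S: 1 → 1 — ✓.
ΔJ = 0, ±1 (not J=0↔0): J: 3 → 4, ΔJ = +1 — ✓.
Parity must change: odd → even — ✓.
All four E1 rules are satisfied.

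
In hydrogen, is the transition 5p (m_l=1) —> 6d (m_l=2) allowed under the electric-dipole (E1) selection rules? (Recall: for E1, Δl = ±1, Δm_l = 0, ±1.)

allowed

l: 1 → 2 (Δl = +1). Δl = ±1 ok.
Δm_l = 2 − (1) = +1. E1 requires Δm_l = 0, ±1: ok.
All E1 selection rules are satisfied.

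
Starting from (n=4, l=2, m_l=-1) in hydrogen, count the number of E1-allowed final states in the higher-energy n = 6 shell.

E1 requires Δl = ±1, so l_f ∈ {1, 3}; with 0 ≤ l_f ≤ n_f−1 = 5, the allowed l_f values are {1, 3}.
For l_f = 1: m_f ∈ {m_i−1, m_i, m_i+1} ∩ [−1, 1] = {-1, 0} → 2 states.
For l_f = 3: m_f ∈ {m_i−1, m_i, m_i+1} ∩ [−3, 3] = {-2, -1, 0} → 3 states.
Total: 5.

5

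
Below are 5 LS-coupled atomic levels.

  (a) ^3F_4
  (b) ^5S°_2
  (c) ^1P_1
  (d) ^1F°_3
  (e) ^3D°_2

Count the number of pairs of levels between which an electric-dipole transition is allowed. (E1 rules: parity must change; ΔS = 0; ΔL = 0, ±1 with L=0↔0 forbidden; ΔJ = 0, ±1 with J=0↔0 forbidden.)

(a)–(b): forbidden (ΔS, ΔL, ΔJ).
(a)–(c): forbidden (parity, ΔS, ΔL, ΔJ).
(a)–(d): forbidden (ΔS).
(a)–(e): forbidden (ΔJ).
(b)–(c): forbidden (ΔS).
(b)–(d): forbidden (parity, ΔS, ΔL).
(b)–(e): forbidden (parity, ΔS, ΔL).
(c)–(d): forbidden (ΔL, ΔJ).
(c)–(e): forbidden (ΔS).
(d)–(e): forbidden (parity, ΔS).
Allowed pairs: 0 of 10.

0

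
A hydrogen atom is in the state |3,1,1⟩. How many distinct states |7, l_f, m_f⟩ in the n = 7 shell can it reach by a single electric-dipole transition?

4

E1 requires Δl = ±1, so l_f ∈ {0, 2}; with 0 ≤ l_f ≤ n_f−1 = 6, the allowed l_f values are {0, 2}.
For l_f = 0: m_f ∈ {m_i−1, m_i, m_i+1} ∩ [−0, 0] = {0} → 1 state.
For l_f = 2: m_f ∈ {m_i−1, m_i, m_i+1} ∩ [−2, 2] = {0, 1, 2} → 3 states.
Total: 4.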